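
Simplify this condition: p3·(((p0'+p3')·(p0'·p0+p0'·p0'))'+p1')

p3·(((p0'+p3')·(p0'·p0+p0'·p0'))'+p1')
= p3·(((p0'+p3')·p0')'+p1')   — distribution
= p3·((p0')'+p1')   — absorption
= p3·(p0+p1')   — double negation

p3·(p0+p1')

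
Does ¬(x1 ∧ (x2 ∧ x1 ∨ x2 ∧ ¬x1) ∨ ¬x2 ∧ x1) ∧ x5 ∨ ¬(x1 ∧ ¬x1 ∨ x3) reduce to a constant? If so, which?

¬(x1 ∧ (x2 ∧ x1 ∨ x2 ∧ ¬x1) ∨ ¬x2 ∧ x1) ∧ x5 ∨ ¬(x1 ∧ ¬x1 ∨ x3)
= ¬(x1 ∧ x2 ∨ ¬x2 ∧ x1) ∧ x5 ∨ ¬(x1 ∧ ¬x1 ∨ x3)   (distribution)
= ¬x1 ∧ x5 ∨ ¬(x1 ∧ ¬x1 ∨ x3)   (distribution)
= ¬x1 ∧ x5 ∨ ¬x3   (complement / identity)
This depends on x1, x3, x5, so it is not a constant.

no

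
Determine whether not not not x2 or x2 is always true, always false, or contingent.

always true

not not not x2 or x2
= not x2 or x2   [double negation]
= True   [complement]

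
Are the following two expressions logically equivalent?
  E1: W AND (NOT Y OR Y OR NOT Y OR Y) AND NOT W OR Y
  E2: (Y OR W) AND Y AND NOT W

No

E1: W AND (NOT Y OR Y OR NOT Y OR Y) AND NOT W OR Y
    = W AND (NOT Y OR Y) AND NOT W OR Y   — idempotence
    = W AND NOT W OR Y   — complement / identity
    = Y   — complement / identity
E2: (Y OR W) AND Y AND NOT W
    = Y AND NOT W   — absorption
These differ: at W=1, Y=1, E1 = 1 but E2 = 0.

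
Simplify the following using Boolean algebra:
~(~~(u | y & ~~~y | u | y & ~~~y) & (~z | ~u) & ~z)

~(~~(u | y & ~~~y | u | y & ~~~y) & (~z | ~u) & ~z)
= ~(~~(u | y & ~~~y) & (~z | ~u) & ~z)   (idempotence)
= ~(~~(u | y & ~~~y) & ~z)   (absorption)
= ~(~~(u | y & ~y) & ~z)   (double negation)
= ~(~~u & ~z)   (complement / identity)
= ~u | z   (De Morgan)

~u | z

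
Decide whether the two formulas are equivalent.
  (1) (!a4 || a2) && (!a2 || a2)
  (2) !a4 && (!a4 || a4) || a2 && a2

E1: (!a4 || a2) && (!a2 || a2)
    = !a4 || a2   (complement / identity)
E2: !a4 && (!a4 || a4) || a2 && a2
    = !a4 && (!a4 || a4) || a2   (idempotence)
    = !a4 || a2   (complement / identity)
Both reduce to !a4 || a2, so they are equivalent.

Yes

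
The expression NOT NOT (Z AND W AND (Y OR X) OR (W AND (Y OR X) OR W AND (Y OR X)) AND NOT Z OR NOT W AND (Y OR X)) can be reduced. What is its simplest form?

NOT NOT (Z AND W AND (Y OR X) OR (W AND (Y OR X) OR W AND (Y OR X)) AND NOT Z OR NOT W AND (Y OR X))
= NOT NOT (Z AND W AND (Y OR X) OR W AND (Y OR X) AND NOT Z OR NOT W AND (Y OR X))
= NOT NOT (W AND (Y OR X) OR NOT W AND (Y OR X))
= W AND (Y OR X) OR NOT W AND (Y OR X)
= Y OR X

Y OR X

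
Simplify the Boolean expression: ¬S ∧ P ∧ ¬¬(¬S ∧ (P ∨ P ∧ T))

¬S ∧ P

¬S ∧ P ∧ ¬¬(¬S ∧ (P ∨ P ∧ T))
= ¬S ∧ P ∧ ¬¬(¬S ∧ P)   [absorption]
= ¬S ∧ P ∧ ¬S ∧ P   [double negation]
= ¬S ∧ P   [idempotence]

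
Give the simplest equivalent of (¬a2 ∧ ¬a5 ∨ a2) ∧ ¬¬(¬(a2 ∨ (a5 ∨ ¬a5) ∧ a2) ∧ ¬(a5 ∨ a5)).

¬a2 ∧ ¬a5

(¬a2 ∧ ¬a5 ∨ a2) ∧ ¬¬(¬(a2 ∨ (a5 ∨ ¬a5) ∧ a2) ∧ ¬(a5 ∨ a5))
= (¬a2 ∧ ¬a5 ∨ a2) ∧ ¬¬(¬(a2 ∨ a2) ∧ ¬(a5 ∨ a5))   [complement / identity]
= (¬a2 ∧ ¬a5 ∨ a2) ∧ ¬¬(¬a2 ∧ ¬(a5 ∨ a5))   [idempotence]
= (¬a2 ∧ ¬a5 ∨ a2) ∧ ¬¬(¬a2 ∧ ¬a5)   [idempotence]
= (¬a2 ∧ ¬a5 ∨ a2) ∧ ¬a2 ∧ ¬a5   [double negation]
= ¬a2 ∧ ¬a5   [absorption]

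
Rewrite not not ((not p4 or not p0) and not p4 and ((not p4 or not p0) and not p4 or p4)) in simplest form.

not p4

not not ((not p4 or not p0) and not p4 and ((not p4 or not p0) and not p4 or p4))
= not not ((not p4 or not p0) and not p4)   [absorption]
= not not not p4   [absorption]
= not p4   [double negation]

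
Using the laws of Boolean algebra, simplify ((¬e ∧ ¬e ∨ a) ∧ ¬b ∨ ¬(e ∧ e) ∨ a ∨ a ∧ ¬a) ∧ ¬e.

((¬e ∧ ¬e ∨ a) ∧ ¬b ∨ ¬(e ∧ e) ∨ a ∨ a ∧ ¬a) ∧ ¬e
= ((¬e ∧ ¬e ∨ a) ∧ ¬b ∨ ¬(e ∧ e) ∨ a) ∧ ¬e
= ((¬e ∧ ¬e ∨ a) ∧ ¬b ∨ ¬e ∨ a) ∧ ¬e
= ((¬e ∨ a) ∧ ¬b ∨ ¬e ∨ a) ∧ ¬e
= (¬e ∨ a) ∧ ¬e
= ¬e

¬e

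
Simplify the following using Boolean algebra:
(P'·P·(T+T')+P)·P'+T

T

(P'·P·(T+T')+P)·P'+T
= (P'·P+P)·P'+T   (complement / identity)
= P·P'+T   (complement / identity)
= T   (complement / identity)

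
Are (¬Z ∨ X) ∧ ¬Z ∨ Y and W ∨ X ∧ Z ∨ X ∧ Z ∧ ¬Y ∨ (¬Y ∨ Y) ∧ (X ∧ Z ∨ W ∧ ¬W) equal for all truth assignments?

E1: (¬Z ∨ X) ∧ ¬Z ∨ Y
    = ¬Z ∨ Y   — absorption
E2: W ∨ X ∧ Z ∨ X ∧ Z ∧ ¬Y ∨ (¬Y ∨ Y) ∧ (X ∧ Z ∨ W ∧ ¬W)
    = W ∨ X ∧ Z ∨ X ∧ Z ∧ ¬Y ∨ (¬Y ∨ Y) ∧ X ∧ Z   — complement / identity
    = W ∨ X ∧ Z ∨ X ∧ Z ∧ ¬Y ∨ X ∧ Z   — complement / identity
    = W ∨ X ∧ Z ∨ X ∧ Z   — absorption
    = W ∨ X ∧ Z   — idempotence
These differ: at W=1, X=0, Y=0, Z=1, E1 = 0 but E2 = 1.

No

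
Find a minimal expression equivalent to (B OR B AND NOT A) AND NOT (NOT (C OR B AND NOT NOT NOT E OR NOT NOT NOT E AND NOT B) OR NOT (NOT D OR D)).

(B OR B AND NOT A) AND NOT (NOT (C OR B AND NOT NOT NOT E OR NOT NOT NOT E AND NOT B) OR NOT (NOT D OR D))
= B AND NOT (NOT (C OR B AND NOT NOT NOT E OR NOT NOT NOT E AND NOT B) OR NOT (NOT D OR D))   (absorption)
= B AND NOT (NOT (C OR NOT NOT NOT E) OR NOT (NOT D OR D))   (distribution)
= B AND (C OR NOT NOT NOT E) AND (NOT D OR D)   (De Morgan)
= B AND (C OR NOT E) AND (NOT D OR D)   (double negation)
= B AND (C OR NOT E)   (complement / identity)

B AND (C OR NOT E)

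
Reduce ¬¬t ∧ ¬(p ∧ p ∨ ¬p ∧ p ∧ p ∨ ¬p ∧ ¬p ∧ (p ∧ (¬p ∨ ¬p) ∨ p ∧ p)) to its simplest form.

¬¬t ∧ ¬(p ∧ p ∨ ¬p ∧ p ∧ p ∨ ¬p ∧ ¬p ∧ (p ∧ (¬p ∨ ¬p) ∨ p ∧ p))
= ¬¬t ∧ ¬(p ∧ p ∨ ¬p ∧ p ∧ p ∨ ¬p ∧ ¬p ∧ (p ∧ ¬p ∨ p ∧ p))   — idempotence
= ¬¬t ∧ ¬(p ∧ p ∨ ¬p ∧ p ∧ p ∨ ¬p ∧ ¬p ∧ p)   — distribution
= t ∧ ¬(p ∧ p ∨ ¬p ∧ p ∧ p ∨ ¬p ∧ ¬p ∧ p)   — double negation
= t ∧ ¬(p ∧ p ∨ ¬p ∧ p)   — distribution
= t ∧ ¬p   — distribution

t ∧ ¬p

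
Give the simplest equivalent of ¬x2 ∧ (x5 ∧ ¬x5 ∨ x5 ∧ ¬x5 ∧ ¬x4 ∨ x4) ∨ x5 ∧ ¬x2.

(x4 ∨ x5) ∧ ¬x2

¬x2 ∧ (x5 ∧ ¬x5 ∨ x5 ∧ ¬x5 ∧ ¬x4 ∨ x4) ∨ x5 ∧ ¬x2
= ¬x2 ∧ (x5 ∧ ¬x5 ∨ x4) ∨ x5 ∧ ¬x2   (absorption)
= ¬x2 ∧ x4 ∨ x5 ∧ ¬x2   (complement / identity)
= (x4 ∨ x5) ∧ ¬x2   (distribution)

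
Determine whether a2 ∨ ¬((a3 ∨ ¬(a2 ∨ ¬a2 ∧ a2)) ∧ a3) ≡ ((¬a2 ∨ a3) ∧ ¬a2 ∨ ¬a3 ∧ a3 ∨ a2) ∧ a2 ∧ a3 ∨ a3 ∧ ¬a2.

E1: a2 ∨ ¬((a3 ∨ ¬(a2 ∨ ¬a2 ∧ a2)) ∧ a3)
    = a2 ∨ ¬((a3 ∨ ¬a2) ∧ a3)   — complement / identity
    = a2 ∨ ¬a3   — absorption
E2: ((¬a2 ∨ a3) ∧ ¬a2 ∨ ¬a3 ∧ a3 ∨ a2) ∧ a2 ∧ a3 ∨ a3 ∧ ¬a2
    = ((¬a2 ∨ a3) ∧ ¬a2 ∨ a2) ∧ a2 ∧ a3 ∨ a3 ∧ ¬a2   — complement / identity
    = (¬a2 ∨ a2) ∧ a2 ∧ a3 ∨ a3 ∧ ¬a2   — absorption
    = a2 ∧ a3 ∨ a3 ∧ ¬a2   — complement / identity
    = a3   — distribution
These differ: at a2=0, a3=0, E1 = 1 but E2 = 0.

No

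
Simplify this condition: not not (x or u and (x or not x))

x or u

not not (x or u and (x or not x))
= x or u and (x or not x)   [double negation]
= x or u   [complement / identity]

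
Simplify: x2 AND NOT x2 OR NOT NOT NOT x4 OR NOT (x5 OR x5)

x2 AND NOT x2 OR NOT NOT NOT x4 OR NOT (x5 OR x5)
= NOT NOT NOT x4 OR NOT (x5 OR x5)   — complement / identity
= NOT NOT NOT x4 OR NOT x5   — idempotence
= NOT x4 OR NOT x5   — double negation

NOT x4 OR NOT x5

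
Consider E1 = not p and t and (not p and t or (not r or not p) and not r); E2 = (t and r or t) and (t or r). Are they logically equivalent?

E1: not p and t and (not p and t or (not r or not p) and not r)
    = not p and t and (not p and t or not r)   (absorption)
    = not p and t   (absorption)
E2: (t and r or t) and (t or r)
    = t and (t or r)   (absorption)
    = t   (absorption)
These differ: at p=1, r=0, t=1, E1 = 0 but E2 = 1.

No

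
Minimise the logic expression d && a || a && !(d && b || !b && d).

a

d && a || a && !(d && b || !b && d)
= d && a || a && !d
= a && (d || !d)
= a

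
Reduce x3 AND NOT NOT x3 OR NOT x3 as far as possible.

TRUE

x3 AND NOT NOT x3 OR NOT x3
= x3 AND x3 OR NOT x3   — double negation
= x3 OR NOT x3   — idempotence
= TRUE   — complement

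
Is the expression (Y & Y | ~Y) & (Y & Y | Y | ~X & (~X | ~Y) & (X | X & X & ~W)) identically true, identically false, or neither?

(Y & Y | ~Y) & (Y & Y | Y | ~X & (~X | ~Y) & (X | X & X & ~W))
= (Y & Y | ~Y) & (Y & Y | Y | ~X & (~X | ~Y) & (X | X & ~W))
= (Y & Y | ~Y) & (Y & Y | Y | ~X & (~X | ~Y) & X)
= (Y & Y | ~Y) & (Y & Y | Y | ~X & X)
= (Y & Y | ~Y) & (Y & Y | Y)
= Y & Y | ~Y & Y
= Y
This depends on Y, so it is not a constant.

neither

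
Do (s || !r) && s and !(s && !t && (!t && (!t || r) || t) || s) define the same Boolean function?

No

E1: (s || !r) && s
    = s   [absorption]
E2: !(s && !t && (!t && (!t || r) || t) || s)
    = !(s && !t && (!t || t) || s)   [absorption]
    = !(s && !t || s)   [complement / identity]
    = !s   [absorption]
These differ: at r=0, s=0, t=0, E1 = 0 but E2 = 1.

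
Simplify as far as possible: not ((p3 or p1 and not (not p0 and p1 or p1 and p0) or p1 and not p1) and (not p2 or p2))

not p3

not ((p3 or p1 and not (not p0 and p1 or p1 and p0) or p1 and not p1) and (not p2 or p2))
= not ((p3 or p1 and not p1 or p1 and not p1) and (not p2 or p2))   — distribution
= not ((p3 or p1 and not p1) and (not p2 or p2))   — complement / identity
= not (p3 or p1 and not p1)   — complement / identity
= not p3   — complement / identity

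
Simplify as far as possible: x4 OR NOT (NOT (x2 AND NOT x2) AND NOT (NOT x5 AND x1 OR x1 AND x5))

x4 OR NOT (NOT (x2 AND NOT x2) AND NOT (NOT x5 AND x1 OR x1 AND x5))
= x4 OR x2 AND NOT x2 OR NOT x5 AND x1 OR x1 AND x5   (De Morgan)
= x4 OR x2 AND NOT x2 OR x1   (distribution)
= x4 OR x1   (complement / identity)

x4 OR x1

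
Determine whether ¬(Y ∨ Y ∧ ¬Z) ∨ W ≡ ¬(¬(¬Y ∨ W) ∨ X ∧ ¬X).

E1: ¬(Y ∨ Y ∧ ¬Z) ∨ W
    = ¬Y ∨ W   [absorption]
E2: ¬(¬(¬Y ∨ W) ∨ X ∧ ¬X)
    = ¬¬(¬Y ∨ W)   [complement / identity]
    = ¬Y ∨ W   [double negation]
Both reduce to ¬Y ∨ W, so they are equivalent.

Yes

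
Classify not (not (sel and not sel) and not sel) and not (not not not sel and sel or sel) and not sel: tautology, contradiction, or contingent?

contradiction

not (not (sel and not sel) and not sel) and not (not not not sel and sel or sel) and not sel
= (sel and not sel or sel) and not (not not not sel and sel or sel) and not sel   [De Morgan]
= (sel and not sel or sel) and not (not sel and sel or sel) and not sel   [double negation]
= sel and not (not sel and sel or sel) and not sel   [complement / identity]
= sel and not sel and not sel   [complement / identity]
= sel and not sel   [idempotence]
= False   [complement]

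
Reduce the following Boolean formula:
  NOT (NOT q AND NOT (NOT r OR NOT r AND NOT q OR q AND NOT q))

q OR NOT r

NOT (NOT q AND NOT (NOT r OR NOT r AND NOT q OR q AND NOT q))
= q OR NOT r OR NOT r AND NOT q OR q AND NOT q   [De Morgan]
= q OR NOT r OR NOT r AND NOT q   [complement / identity]
= q OR NOT r   [absorption]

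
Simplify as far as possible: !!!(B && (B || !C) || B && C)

!!!(B && (B || !C) || B && C)
= !!!(B || B && C)
= !(B || B && C)
= !B

!B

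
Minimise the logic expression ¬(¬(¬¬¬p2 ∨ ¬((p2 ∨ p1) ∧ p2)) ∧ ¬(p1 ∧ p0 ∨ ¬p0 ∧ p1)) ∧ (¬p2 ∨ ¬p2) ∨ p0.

¬p2 ∨ p0

¬(¬(¬¬¬p2 ∨ ¬((p2 ∨ p1) ∧ p2)) ∧ ¬(p1 ∧ p0 ∨ ¬p0 ∧ p1)) ∧ (¬p2 ∨ ¬p2) ∨ p0
= ¬(¬(¬¬¬p2 ∨ ¬p2) ∧ ¬(p1 ∧ p0 ∨ ¬p0 ∧ p1)) ∧ (¬p2 ∨ ¬p2) ∨ p0   (absorption)
= (¬¬¬p2 ∨ ¬p2 ∨ p1 ∧ p0 ∨ ¬p0 ∧ p1) ∧ (¬p2 ∨ ¬p2) ∨ p0   (De Morgan)
= (¬¬¬p2 ∨ ¬p2 ∨ p1) ∧ (¬p2 ∨ ¬p2) ∨ p0   (distribution)
= (¬p2 ∨ ¬p2 ∨ p1) ∧ (¬p2 ∨ ¬p2) ∨ p0   (double negation)
= ¬p2 ∨ ¬p2 ∨ p0   (absorption)
= ¬p2 ∨ p0   (idempotence)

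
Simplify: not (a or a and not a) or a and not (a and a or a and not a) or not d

not a or not d

not (a or a and not a) or a and not (a and a or a and not a) or not d
= not (a or a and not a) or a and not a or not d
= not (a or a and not a) or not d
= not a or not d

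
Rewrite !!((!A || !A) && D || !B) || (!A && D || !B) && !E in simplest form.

!!((!A || !A) && D || !B) || (!A && D || !B) && !E
= (!A || !A) && D || !B || (!A && D || !B) && !E   — double negation
= !A && D || !B || (!A && D || !B) && !E   — idempotence
= !A && D || !B   — absorption

!A && D || !B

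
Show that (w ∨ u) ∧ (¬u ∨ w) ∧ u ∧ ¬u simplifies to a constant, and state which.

(w ∨ u) ∧ (¬u ∨ w) ∧ u ∧ ¬u
= (u ∧ ¬u ∨ w) ∧ u ∧ ¬u   [distribution]
= u ∧ ¬u   [absorption]
= False   [complement]

False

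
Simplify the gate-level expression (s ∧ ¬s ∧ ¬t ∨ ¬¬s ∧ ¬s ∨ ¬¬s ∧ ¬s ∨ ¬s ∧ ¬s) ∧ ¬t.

¬s ∧ ¬t

(s ∧ ¬s ∧ ¬t ∨ ¬¬s ∧ ¬s ∨ ¬¬s ∧ ¬s ∨ ¬s ∧ ¬s) ∧ ¬t
= (s ∧ ¬s ∧ ¬t ∨ ¬¬s ∧ ¬s ∨ ¬s ∧ ¬s) ∧ ¬t   (idempotence)
= (s ∧ ¬s ∧ ¬t ∨ s ∧ ¬s ∨ ¬s ∧ ¬s) ∧ ¬t   (double negation)
= (s ∧ ¬s ∨ ¬s ∧ ¬s) ∧ ¬t   (absorption)
= ¬s ∧ ¬t   (distribution)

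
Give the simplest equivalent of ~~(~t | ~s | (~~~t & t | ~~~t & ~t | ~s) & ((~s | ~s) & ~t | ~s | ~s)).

~t | ~s

~~(~t | ~s | (~~~t & t | ~~~t & ~t | ~s) & ((~s | ~s) & ~t | ~s | ~s))
= ~t | ~s | (~~~t & t | ~~~t & ~t | ~s) & ((~s | ~s) & ~t | ~s | ~s)
= ~t | ~s | (~~~t & t | ~~~t & ~t | ~s) & (~s | ~s)
= ~t | ~s | (~~~t | ~s) & (~s | ~s)
= ~t | ~s | (~~~t | ~s) & ~s
= ~t | ~s | (~t | ~s) & ~s
= ~t | ~s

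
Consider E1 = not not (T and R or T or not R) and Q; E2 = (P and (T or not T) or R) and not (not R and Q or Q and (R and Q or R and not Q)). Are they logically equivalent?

No

E1: not not (T and R or T or not R) and Q
    = not not (T or not R) and Q   (absorption)
    = (T or not R) and Q   (double negation)
E2: (P and (T or not T) or R) and not (not R and Q or Q and (R and Q or R and not Q))
    = (P or R) and not (not R and Q or Q and (R and Q or R and not Q))   (complement / identity)
    = (P or R) and not (not R and Q or Q and R)   (distribution)
    = (P or R) and not Q   (distribution)
These differ: at P=1, Q=0, R=0, T=0, E1 = 0 but E2 = 1.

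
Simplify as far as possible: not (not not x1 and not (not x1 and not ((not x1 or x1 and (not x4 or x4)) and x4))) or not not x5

not x1 or x5

not (not not x1 and not (not x1 and not ((not x1 or x1 and (not x4 or x4)) and x4))) or not not x5
= not (not not x1 and not (not x1 and not ((not x1 or x1) and x4))) or not not x5   — complement / identity
= not x1 or not x1 and not ((not x1 or x1) and x4) or not not x5   — De Morgan
= not x1 or not x1 and not x4 or not not x5   — complement / identity
= not x1 or not x1 and not x4 or x5   — double negation
= not x1 or x5   — absorption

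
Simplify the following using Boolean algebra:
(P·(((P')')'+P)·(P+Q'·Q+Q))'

P'

(P·(((P')')'+P)·(P+Q'·Q+Q))'
= (P·(P'+P)·(P+Q'·Q+Q))'
= (P·(P+Q'·Q+Q))'
= (P·(P+Q))'
= P'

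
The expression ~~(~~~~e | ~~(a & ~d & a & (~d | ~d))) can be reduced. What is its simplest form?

e | a & ~d

~~(~~~~e | ~~(a & ~d & a & (~d | ~d)))
= ~~(~~e | ~~(a & ~d & a & (~d | ~d)))   — double negation
= ~~(~~e | ~~(a & ~d & a & ~d))   — idempotence
= ~(~e & ~(a & ~d & a & ~d))   — De Morgan
= ~(~e & ~(a & ~d))   — idempotence
= e | a & ~d   — De Morgan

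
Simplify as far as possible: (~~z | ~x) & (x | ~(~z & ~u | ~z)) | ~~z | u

(~~z | ~x) & (x | ~(~z & ~u | ~z)) | ~~z | u
= (~~z | ~x) & (x | ~~z) | ~~z | u   [absorption]
= ~~z | ~x & x | ~~z | u   [distribution]
= ~~z | ~~z | u   [complement / identity]
= ~~z | u   [idempotence]
= z | u   [double negation]

z | u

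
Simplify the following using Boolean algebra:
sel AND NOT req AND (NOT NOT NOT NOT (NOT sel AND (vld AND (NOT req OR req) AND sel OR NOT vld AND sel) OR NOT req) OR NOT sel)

sel AND NOT req

sel AND NOT req AND (NOT NOT NOT NOT (NOT sel AND (vld AND (NOT req OR req) AND sel OR NOT vld AND sel) OR NOT req) OR NOT sel)
= sel AND NOT req AND (NOT NOT (NOT sel AND (vld AND (NOT req OR req) AND sel OR NOT vld AND sel) OR NOT req) OR NOT sel)   [double negation]
= sel AND NOT req AND (NOT NOT (NOT sel AND (vld AND sel OR NOT vld AND sel) OR NOT req) OR NOT sel)   [complement / identity]
= sel AND NOT req AND (NOT NOT (NOT sel AND sel OR NOT req) OR NOT sel)   [distribution]
= sel AND NOT req AND (NOT NOT NOT req OR NOT sel)   [complement / identity]
= sel AND NOT req AND (NOT req OR NOT sel)   [double negation]
= sel AND NOT req   [absorption]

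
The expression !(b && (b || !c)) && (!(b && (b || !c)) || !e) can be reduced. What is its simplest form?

!b

!(b && (b || !c)) && (!(b && (b || !c)) || !e)
= !(b && (b || !c))   — absorption
= !b   — absorption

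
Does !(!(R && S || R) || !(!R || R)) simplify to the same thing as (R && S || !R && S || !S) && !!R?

Yes

E1: !(!(R && S || R) || !(!R || R))
    = (R && S || R) && (!R || R)   — De Morgan
    = R && S || R   — complement / identity
    = R   — absorption
E2: (R && S || !R && S || !S) && !!R
    = (S || !S) && !!R   — distribution
    = !!R   — complement / identity
    = R   — double negation
Both reduce to R, so they are equivalent.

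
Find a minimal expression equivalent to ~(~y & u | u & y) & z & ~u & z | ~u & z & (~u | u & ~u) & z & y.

~(~y & u | u & y) & z & ~u & z | ~u & z & (~u | u & ~u) & z & y
= ~(~y & u | u & y) & z & ~u & z | ~u & z & ~u & z & y
= ~u & z & ~u & z | ~u & z & ~u & z & y
= ~u & z & ~u & z
= ~u & z

~u & z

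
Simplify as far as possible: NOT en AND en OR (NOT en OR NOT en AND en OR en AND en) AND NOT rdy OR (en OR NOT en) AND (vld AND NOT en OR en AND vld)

NOT en AND en OR (NOT en OR NOT en AND en OR en AND en) AND NOT rdy OR (en OR NOT en) AND (vld AND NOT en OR en AND vld)
= NOT en AND en OR (NOT en OR NOT en AND en OR en AND en) AND NOT rdy OR vld AND NOT en OR en AND vld
= NOT en AND en OR (NOT en OR NOT en AND en OR en AND en) AND NOT rdy OR vld
= NOT en AND en OR (NOT en OR en) AND NOT rdy OR vld
= NOT en AND en OR NOT rdy OR vld
= NOT rdy OR vld

NOT rdy OR vld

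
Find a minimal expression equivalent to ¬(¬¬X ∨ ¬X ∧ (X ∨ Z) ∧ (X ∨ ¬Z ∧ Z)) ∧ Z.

¬X ∧ Z

¬(¬¬X ∨ ¬X ∧ (X ∨ Z) ∧ (X ∨ ¬Z ∧ Z)) ∧ Z
= ¬(¬¬X ∨ ¬X ∧ (X ∨ Z) ∧ X) ∧ Z   — complement / identity
= ¬(¬¬X ∨ ¬X ∧ X) ∧ Z   — absorption
= ¬¬¬X ∧ Z   — complement / identity
= ¬X ∧ Z   — double negation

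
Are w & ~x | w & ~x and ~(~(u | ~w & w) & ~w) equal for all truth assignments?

E1: w & ~x | w & ~x
    = w & ~x
E2: ~(~(u | ~w & w) & ~w)
    = ~(~u & ~w)
    = u | w
These differ: at u=1, w=0, x=1, E1 = 0 but E2 = 1.

No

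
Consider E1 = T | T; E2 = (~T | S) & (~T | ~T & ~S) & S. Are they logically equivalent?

No

E1: T | T
    = T   — idempotence
E2: (~T | S) & (~T | ~T & ~S) & S
    = (~T | S) & ~T & S   — absorption
    = ~T & S   — absorption
These differ: at S=1, T=1, E1 = 1 but E2 = 0.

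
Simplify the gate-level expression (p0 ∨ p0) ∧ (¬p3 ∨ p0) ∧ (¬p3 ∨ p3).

p0

(p0 ∨ p0) ∧ (¬p3 ∨ p0) ∧ (¬p3 ∨ p3)
= (p0 ∨ p0 ∧ ¬p3) ∧ (¬p3 ∨ p3)   — distribution
= p0 ∨ p0 ∧ ¬p3   — complement / identity
= p0   — absorption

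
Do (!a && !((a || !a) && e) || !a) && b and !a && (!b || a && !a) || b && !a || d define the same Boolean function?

No

E1: (!a && !((a || !a) && e) || !a) && b
    = (!a && !e || !a) && b
    = !a && b
E2: !a && (!b || a && !a) || b && !a || d
    = !a && !b || b && !a || d
    = !a || d
These differ: at a=0, b=0, d=1, e=0, E1 = 0 but E2 = 1.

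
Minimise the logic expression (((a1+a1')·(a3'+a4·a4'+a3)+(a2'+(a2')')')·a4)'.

(((a1+a1')·(a3'+a4·a4'+a3)+(a2'+(a2')')')·a4)'
= (((a1+a1')·(a3'+a3)+(a2'+(a2')')')·a4)'
= (((a1+a1')·(a3'+a3)+a2·a2')·a4)'
= ((a1+a1')·(a3'+a3)·a4)'
= ((a3'+a3)·a4)'
= a4'

a4'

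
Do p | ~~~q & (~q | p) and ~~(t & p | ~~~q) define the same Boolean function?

E1: p | ~~~q & (~q | p)
    = p | ~q & (~q | p)   (double negation)
    = p | ~q   (absorption)
E2: ~~(t & p | ~~~q)
    = ~~(t & p | ~q)   (double negation)
    = t & p | ~q   (double negation)
These differ: at p=1, q=1, t=0, E1 = 1 but E2 = 0.

No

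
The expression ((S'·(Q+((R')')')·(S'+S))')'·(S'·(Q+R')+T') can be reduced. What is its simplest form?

S'·(Q+R')

((S'·(Q+((R')')')·(S'+S))')'·(S'·(Q+R')+T')
= ((S'·(Q+R')·(S'+S))')'·(S'·(Q+R')+T')   — double negation
= ((S'·(Q+R'))')'·(S'·(Q+R')+T')   — complement / identity
= S'·(Q+R')·(S'·(Q+R')+T')   — double negation
= S'·(Q+R')   — absorption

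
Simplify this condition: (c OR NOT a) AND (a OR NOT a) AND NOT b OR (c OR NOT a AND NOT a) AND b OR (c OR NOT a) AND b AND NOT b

c OR NOT a

(c OR NOT a) AND (a OR NOT a) AND NOT b OR (c OR NOT a AND NOT a) AND b OR (c OR NOT a) AND b AND NOT b
= (c OR NOT a) AND (a OR NOT a) AND NOT b OR (c OR NOT a) AND b OR (c OR NOT a) AND b AND NOT b   [idempotence]
= (c OR NOT a) AND NOT b OR (c OR NOT a) AND b OR (c OR NOT a) AND b AND NOT b   [complement / identity]
= (c OR NOT a) AND NOT b OR (c OR NOT a) AND b   [absorption]
= c OR NOT a   [distribution]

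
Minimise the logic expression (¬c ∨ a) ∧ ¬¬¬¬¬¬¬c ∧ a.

(¬c ∨ a) ∧ ¬¬¬¬¬¬¬c ∧ a
= (¬c ∨ a) ∧ ¬¬¬¬¬c ∧ a   — double negation
= (¬c ∨ a) ∧ ¬¬¬c ∧ a   — double negation
= (¬c ∨ a) ∧ ¬c ∧ a   — double negation
= ¬c ∧ a   — absorption

¬c ∧ a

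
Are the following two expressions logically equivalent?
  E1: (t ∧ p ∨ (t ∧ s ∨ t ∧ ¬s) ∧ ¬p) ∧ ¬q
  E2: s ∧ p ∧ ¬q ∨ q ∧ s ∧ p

No

E1: (t ∧ p ∨ (t ∧ s ∨ t ∧ ¬s) ∧ ¬p) ∧ ¬q
    = (t ∧ p ∨ t ∧ ¬p) ∧ ¬q   — distribution
    = t ∧ ¬q   — distribution
E2: s ∧ p ∧ ¬q ∨ q ∧ s ∧ p
    = s ∧ p   — distribution
These differ: at p=1, q=1, s=1, t=1, E1 = 0 but E2 = 1.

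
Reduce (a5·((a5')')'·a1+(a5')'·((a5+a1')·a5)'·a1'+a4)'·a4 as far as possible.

(a5·((a5')')'·a1+(a5')'·((a5+a1')·a5)'·a1'+a4)'·a4
= (a5·((a5')')'·a1+(a5')'·a5'·a1'+a4)'·a4   — absorption
= (a5·a5'·a1+(a5')'·a5'·a1'+a4)'·a4   — double negation
= (a5·a5'·a1+a5·a5'·a1'+a4)'·a4   — double negation
= (a5·a5'+a4)'·a4   — distribution
= a4'·a4   — complement / identity
= 0   — complement

0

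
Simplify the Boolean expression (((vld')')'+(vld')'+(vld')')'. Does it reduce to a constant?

0

(((vld')')'+(vld')'+(vld')')'
= (((vld')')'+(vld')')'   (idempotence)
= (vld'+(vld')')'   (double negation)
= vld·vld'   (De Morgan)
= 0   (complement)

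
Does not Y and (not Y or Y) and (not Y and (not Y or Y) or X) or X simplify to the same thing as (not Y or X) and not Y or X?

E1: not Y and (not Y or Y) and (not Y and (not Y or Y) or X) or X
    = not Y and (not Y or Y) or X
    = not Y or X
E2: (not Y or X) and not Y or X
    = not Y or X
Both reduce to not Y or X, so they are equivalent.

Yes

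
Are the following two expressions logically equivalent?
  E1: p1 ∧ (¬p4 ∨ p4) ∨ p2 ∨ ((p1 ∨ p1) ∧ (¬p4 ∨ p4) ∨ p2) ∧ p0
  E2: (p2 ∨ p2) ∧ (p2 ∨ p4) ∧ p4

No

E1: p1 ∧ (¬p4 ∨ p4) ∨ p2 ∨ ((p1 ∨ p1) ∧ (¬p4 ∨ p4) ∨ p2) ∧ p0
    = p1 ∧ (¬p4 ∨ p4) ∨ p2 ∨ (p1 ∧ (¬p4 ∨ p4) ∨ p2) ∧ p0   — idempotence
    = p1 ∧ (¬p4 ∨ p4) ∨ p2   — absorption
    = p1 ∨ p2   — complement / identity
E2: (p2 ∨ p2) ∧ (p2 ∨ p4) ∧ p4
    = (p2 ∧ p4 ∨ p2) ∧ p4   — distribution
    = p2 ∧ p4   — absorption
These differ: at p0=0, p1=1, p2=1, p4=0, E1 = 1 but E2 = 0.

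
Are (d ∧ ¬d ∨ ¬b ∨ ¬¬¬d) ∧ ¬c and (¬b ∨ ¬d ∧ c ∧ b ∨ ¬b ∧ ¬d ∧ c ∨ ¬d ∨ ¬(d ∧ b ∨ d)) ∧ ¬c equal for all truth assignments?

Yes

E1: (d ∧ ¬d ∨ ¬b ∨ ¬¬¬d) ∧ ¬c
    = (d ∧ ¬d ∨ ¬b ∨ ¬d) ∧ ¬c   [double negation]
    = (¬b ∨ ¬d) ∧ ¬c   [complement / identity]
E2: (¬b ∨ ¬d ∧ c ∧ b ∨ ¬b ∧ ¬d ∧ c ∨ ¬d ∨ ¬(d ∧ b ∨ d)) ∧ ¬c
    = (¬b ∨ ¬d ∧ c ∧ b ∨ ¬b ∧ ¬d ∧ c ∨ ¬d ∨ ¬d) ∧ ¬c   [absorption]
    = (¬b ∨ ¬d ∧ c ∧ b ∨ ¬b ∧ ¬d ∧ c ∨ ¬d) ∧ ¬c   [idempotence]
    = (¬b ∨ ¬d ∧ c ∨ ¬d) ∧ ¬c   [distribution]
    = (¬b ∨ ¬d) ∧ ¬c   [absorption]
Both reduce to (¬b ∨ ¬d) ∧ ¬c, so they are equivalent.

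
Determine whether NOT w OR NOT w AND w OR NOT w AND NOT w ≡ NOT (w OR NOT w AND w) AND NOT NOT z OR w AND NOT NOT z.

No

E1: NOT w OR NOT w AND w OR NOT w AND NOT w
    = NOT w OR NOT w
    = NOT w
E2: NOT (w OR NOT w AND w) AND NOT NOT z OR w AND NOT NOT z
    = NOT w AND NOT NOT z OR w AND NOT NOT z
    = NOT NOT z
    = z
These differ: at w=0, z=0, E1 = 1 but E2 = 0.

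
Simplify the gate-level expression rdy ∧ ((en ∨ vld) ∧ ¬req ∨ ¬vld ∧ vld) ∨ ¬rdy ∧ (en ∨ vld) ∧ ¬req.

(en ∨ vld) ∧ ¬req

rdy ∧ ((en ∨ vld) ∧ ¬req ∨ ¬vld ∧ vld) ∨ ¬rdy ∧ (en ∨ vld) ∧ ¬req
= rdy ∧ (en ∨ vld) ∧ ¬req ∨ ¬rdy ∧ (en ∨ vld) ∧ ¬req
= (en ∨ vld) ∧ ¬req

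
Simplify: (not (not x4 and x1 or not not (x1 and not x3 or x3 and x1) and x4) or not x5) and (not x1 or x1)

(not (not x4 and x1 or not not (x1 and not x3 or x3 and x1) and x4) or not x5) and (not x1 or x1)
= not (not x4 and x1 or not not (x1 and not x3 or x3 and x1) and x4) or not x5
= not (not x4 and x1 or not not x1 and x4) or not x5
= not (not x4 and x1 or x1 and x4) or not x5
= not x1 or not x5

not x1 or not x5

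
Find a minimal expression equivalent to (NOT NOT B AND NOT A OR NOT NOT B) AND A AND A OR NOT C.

B AND A OR NOT C

(NOT NOT B AND NOT A OR NOT NOT B) AND A AND A OR NOT C
= NOT NOT B AND A AND A OR NOT C
= B AND A AND A OR NOT C
= B AND A OR NOT C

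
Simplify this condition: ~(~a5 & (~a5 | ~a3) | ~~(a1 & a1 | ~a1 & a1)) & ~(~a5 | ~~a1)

a5 & ~a1

~(~a5 & (~a5 | ~a3) | ~~(a1 & a1 | ~a1 & a1)) & ~(~a5 | ~~a1)
= ~(~a5 | ~~(a1 & a1 | ~a1 & a1)) & ~(~a5 | ~~a1)   (absorption)
= ~(~a5 | ~~a1) & ~(~a5 | ~~a1)   (distribution)
= ~(~a5 | ~~a1)   (idempotence)
= a5 & ~a1   (De Morgan)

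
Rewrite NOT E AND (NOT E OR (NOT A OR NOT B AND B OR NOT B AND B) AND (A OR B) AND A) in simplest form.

NOT E AND (NOT E OR (NOT A OR NOT B AND B OR NOT B AND B) AND (A OR B) AND A)
= NOT E AND (NOT E OR (NOT A OR NOT B AND B) AND (A OR B) AND A)
= NOT E AND (NOT E OR (NOT A OR NOT B AND B) AND A)
= NOT E AND (NOT E OR NOT A AND A)
= NOT E AND NOT E
= NOT E

NOT E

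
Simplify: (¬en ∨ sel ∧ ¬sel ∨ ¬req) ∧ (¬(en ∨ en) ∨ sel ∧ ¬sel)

¬en

(¬en ∨ sel ∧ ¬sel ∨ ¬req) ∧ (¬(en ∨ en) ∨ sel ∧ ¬sel)
= (¬en ∨ sel ∧ ¬sel ∨ ¬req) ∧ (¬en ∨ sel ∧ ¬sel)   (idempotence)
= ¬en ∨ sel ∧ ¬sel   (absorption)
= ¬en   (complement / identity)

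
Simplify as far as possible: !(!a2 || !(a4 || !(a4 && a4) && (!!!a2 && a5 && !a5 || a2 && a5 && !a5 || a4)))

a2 && a4

!(!a2 || !(a4 || !(a4 && a4) && (!!!a2 && a5 && !a5 || a2 && a5 && !a5 || a4)))
= !(!a2 || !(a4 || !(a4 && a4) && (!a2 && a5 && !a5 || a2 && a5 && !a5 || a4)))
= !(!a2 || !(a4 || !(a4 && a4) && (a5 && !a5 || a4)))
= !(!a2 || !(a4 || !(a4 && a4) && a4))
= !(!a2 || !(a4 || !a4 && a4))
= !(!a2 || !a4)
= a2 && a4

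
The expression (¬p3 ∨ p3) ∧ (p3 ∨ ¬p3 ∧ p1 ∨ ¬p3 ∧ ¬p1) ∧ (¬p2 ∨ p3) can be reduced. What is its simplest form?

¬p2 ∨ p3

(¬p3 ∨ p3) ∧ (p3 ∨ ¬p3 ∧ p1 ∨ ¬p3 ∧ ¬p1) ∧ (¬p2 ∨ p3)
= (¬p3 ∨ p3) ∧ (p3 ∨ ¬p3) ∧ (¬p2 ∨ p3)   — distribution
= (p3 ∨ ¬p3) ∧ (¬p2 ∨ p3)   — complement / identity
= ¬p2 ∨ p3   — complement / identity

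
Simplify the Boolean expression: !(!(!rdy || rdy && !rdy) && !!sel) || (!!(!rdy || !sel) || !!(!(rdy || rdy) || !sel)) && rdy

!rdy || !sel

!(!(!rdy || rdy && !rdy) && !!sel) || (!!(!rdy || !sel) || !!(!(rdy || rdy) || !sel)) && rdy
= !(!(!rdy || rdy && !rdy) && !!sel) || (!!(!rdy || !sel) || !!(!rdy || !sel)) && rdy   — idempotence
= !(!(!rdy || rdy && !rdy) && !!sel) || !!(!rdy || !sel) && rdy   — idempotence
= !rdy || rdy && !rdy || !sel || !!(!rdy || !sel) && rdy   — De Morgan
= !rdy || rdy && !rdy || !sel || (!rdy || !sel) && rdy   — double negation
= !rdy || !sel || (!rdy || !sel) && rdy   — complement / identity
= !rdy || !sel   — absorption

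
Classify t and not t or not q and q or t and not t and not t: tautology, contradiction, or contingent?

t and not t or not q and q or t and not t and not t
= t and not t or not q and q or t and not t   — idempotence
= t and not t or not q and q   — complement / identity
= t and not t   — complement / identity
= False   — complement

contradiction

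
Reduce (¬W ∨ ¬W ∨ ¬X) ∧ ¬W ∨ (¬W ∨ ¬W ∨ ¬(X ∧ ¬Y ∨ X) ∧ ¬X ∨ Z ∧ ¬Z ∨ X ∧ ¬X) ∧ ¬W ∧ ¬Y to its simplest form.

(¬W ∨ ¬W ∨ ¬X) ∧ ¬W ∨ (¬W ∨ ¬W ∨ ¬(X ∧ ¬Y ∨ X) ∧ ¬X ∨ Z ∧ ¬Z ∨ X ∧ ¬X) ∧ ¬W ∧ ¬Y
= (¬W ∨ ¬W ∨ ¬X) ∧ ¬W ∨ (¬W ∨ ¬W ∨ ¬(X ∧ ¬Y ∨ X) ∧ ¬X ∨ X ∧ ¬X) ∧ ¬W ∧ ¬Y   — complement / identity
= (¬W ∨ ¬W ∨ ¬X) ∧ ¬W ∨ (¬W ∨ ¬W ∨ ¬X ∧ ¬X ∨ X ∧ ¬X) ∧ ¬W ∧ ¬Y   — absorption
= (¬W ∨ ¬W ∨ ¬X) ∧ ¬W ∨ (¬W ∨ ¬W ∨ ¬X) ∧ ¬W ∧ ¬Y   — distribution
= (¬W ∨ ¬W ∨ ¬X) ∧ ¬W   — absorption
= (¬W ∨ ¬X) ∧ ¬W   — idempotence
= ¬W   — absorption

¬W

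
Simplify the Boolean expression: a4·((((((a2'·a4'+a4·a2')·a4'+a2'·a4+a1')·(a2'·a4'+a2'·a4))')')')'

a4·((((((a2'·a4'+a4·a2')·a4'+a2'·a4+a1')·(a2'·a4'+a2'·a4))')')')'
= a4·(((((a2'·a4'+a2'·a4+a1')·(a2'·a4'+a2'·a4))')')')'
= a4·((((a2'·a4'+a2'·a4)')')')'
= a4·((a2'·a4'+a2'·a4)')'
= a4·((a2')')'
= a4·a2'

a4·a2'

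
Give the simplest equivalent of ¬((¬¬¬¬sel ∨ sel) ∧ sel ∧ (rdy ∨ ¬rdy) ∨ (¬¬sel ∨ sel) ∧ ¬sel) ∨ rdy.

¬sel ∨ rdy

¬((¬¬¬¬sel ∨ sel) ∧ sel ∧ (rdy ∨ ¬rdy) ∨ (¬¬sel ∨ sel) ∧ ¬sel) ∨ rdy
= ¬((¬¬sel ∨ sel) ∧ sel ∧ (rdy ∨ ¬rdy) ∨ (¬¬sel ∨ sel) ∧ ¬sel) ∨ rdy
= ¬((¬¬sel ∨ sel) ∧ sel ∨ (¬¬sel ∨ sel) ∧ ¬sel) ∨ rdy
= ¬(¬¬sel ∨ sel) ∨ rdy
= ¬(sel ∨ sel) ∨ rdy
= ¬sel ∨ rdy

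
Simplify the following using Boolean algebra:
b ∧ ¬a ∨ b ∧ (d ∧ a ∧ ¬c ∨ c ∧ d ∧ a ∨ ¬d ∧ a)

b

b ∧ ¬a ∨ b ∧ (d ∧ a ∧ ¬c ∨ c ∧ d ∧ a ∨ ¬d ∧ a)
= b ∧ ¬a ∨ b ∧ (d ∧ a ∨ ¬d ∧ a)   (distribution)
= b ∧ ¬a ∨ b ∧ a   (distribution)
= b   (distribution)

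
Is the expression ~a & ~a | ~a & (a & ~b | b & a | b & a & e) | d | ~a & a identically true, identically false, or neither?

~a & ~a | ~a & (a & ~b | b & a | b & a & e) | d | ~a & a
= ~a & ~a | ~a & (a & ~b | b & a | b & a & e) | d
= ~a & ~a | ~a & (a & ~b | b & a) | d
= ~a & ~a | ~a & a | d
= ~a | d
This depends on a, d, so it is not a constant.

neither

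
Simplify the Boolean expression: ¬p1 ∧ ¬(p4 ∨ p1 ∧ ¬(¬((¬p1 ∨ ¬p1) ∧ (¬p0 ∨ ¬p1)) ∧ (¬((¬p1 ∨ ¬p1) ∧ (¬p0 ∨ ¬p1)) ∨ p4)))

¬p1 ∧ ¬(p4 ∨ p1 ∧ ¬(¬((¬p1 ∨ ¬p1) ∧ (¬p0 ∨ ¬p1)) ∧ (¬((¬p1 ∨ ¬p1) ∧ (¬p0 ∨ ¬p1)) ∨ p4)))
= ¬p1 ∧ ¬(p4 ∨ p1 ∧ ¬¬((¬p1 ∨ ¬p1) ∧ (¬p0 ∨ ¬p1)))   — absorption
= ¬p1 ∧ ¬(p4 ∨ p1 ∧ ¬¬(¬p1 ∧ ¬p0 ∨ ¬p1))   — distribution
= ¬p1 ∧ ¬(p4 ∨ p1 ∧ (¬p1 ∧ ¬p0 ∨ ¬p1))   — double negation
= ¬p1 ∧ ¬(p4 ∨ p1 ∧ ¬p1)   — absorption
= ¬p1 ∧ ¬p4   — complement / identity

¬p1 ∧ ¬p4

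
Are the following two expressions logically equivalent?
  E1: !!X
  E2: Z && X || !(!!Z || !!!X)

E1: !!X
    = X   [double negation]
E2: Z && X || !(!!Z || !!!X)
    = Z && X || !(!!Z || !X)   [double negation]
    = Z && X || !Z && X   [De Morgan]
    = X   [distribution]
Both reduce to X, so they are equivalent.

Yes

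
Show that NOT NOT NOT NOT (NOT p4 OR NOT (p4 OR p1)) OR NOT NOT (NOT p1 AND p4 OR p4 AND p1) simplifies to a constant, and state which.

TRUE

NOT NOT NOT NOT (NOT p4 OR NOT (p4 OR p1)) OR NOT NOT (NOT p1 AND p4 OR p4 AND p1)
= NOT NOT (NOT p4 OR NOT (p4 OR p1)) OR NOT NOT (NOT p1 AND p4 OR p4 AND p1)   [double negation]
= NOT (p4 AND (p4 OR p1)) OR NOT NOT (NOT p1 AND p4 OR p4 AND p1)   [De Morgan]
= NOT (p4 AND (p4 OR p1)) OR NOT NOT p4   [distribution]
= NOT p4 OR NOT NOT p4   [absorption]
= NOT p4 OR p4   [double negation]
= TRUE   [complement]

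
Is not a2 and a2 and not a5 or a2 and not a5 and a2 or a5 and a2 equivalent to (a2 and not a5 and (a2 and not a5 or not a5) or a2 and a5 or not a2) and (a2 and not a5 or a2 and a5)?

Yes

E1: not a2 and a2 and not a5 or a2 and not a5 and a2 or a5 and a2
    = a2 and not a5 or a5 and a2
    = a2
E2: (a2 and not a5 and (a2 and not a5 or not a5) or a2 and a5 or not a2) and (a2 and not a5 or a2 and a5)
    = (a2 and not a5 or a2 and a5 or not a2) and (a2 and not a5 or a2 and a5)
    = a2 and not a5 or a2 and a5
    = a2
Both reduce to a2, so they are equivalent.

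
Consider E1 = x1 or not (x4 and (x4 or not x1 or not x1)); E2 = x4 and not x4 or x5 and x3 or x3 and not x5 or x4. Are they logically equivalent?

No

E1: x1 or not (x4 and (x4 or not x1 or not x1))
    = x1 or not (x4 and (x4 or not x1))   [idempotence]
    = x1 or not x4   [absorption]
E2: x4 and not x4 or x5 and x3 or x3 and not x5 or x4
    = x4 and not x4 or x3 or x4   [distribution]
    = x3 or x4   [complement / identity]
These differ: at x1=0, x3=0, x4=1, x5=0, E1 = 0 but E2 = 1.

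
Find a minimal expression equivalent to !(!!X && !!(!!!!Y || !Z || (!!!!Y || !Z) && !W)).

!(!!X && !!(!!!!Y || !Z || (!!!!Y || !Z) && !W))
= !(!!X && !!(!!!!Y || !Z))   (absorption)
= !(!!X && !!(!!Y || !Z))   (double negation)
= !(!!X && !(!Y && Z))   (De Morgan)
= !X || !Y && Z   (De Morgan)

!X || !Y && Z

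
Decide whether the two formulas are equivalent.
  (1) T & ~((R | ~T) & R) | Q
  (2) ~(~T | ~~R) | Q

Yes

E1: T & ~((R | ~T) & R) | Q
    = T & ~R | Q
E2: ~(~T | ~~R) | Q
    = T & ~R | Q
Both reduce to T & ~R | Q, so they are equivalent.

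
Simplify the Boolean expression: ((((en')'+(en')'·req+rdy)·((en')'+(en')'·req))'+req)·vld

((((en')'+(en')'·req+rdy)·((en')'+(en')'·req))'+req)·vld
= (((en')'+(en')'·req)'+req)·vld   [absorption]
= (((en')')'+req)·vld   [absorption]
= (en'+req)·vld   [double negation]

(en'+req)·vld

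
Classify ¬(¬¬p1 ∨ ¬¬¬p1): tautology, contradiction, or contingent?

¬(¬¬p1 ∨ ¬¬¬p1)
= ¬(¬¬p1 ∨ ¬p1)
= ¬p1 ∧ p1
= False

contradiction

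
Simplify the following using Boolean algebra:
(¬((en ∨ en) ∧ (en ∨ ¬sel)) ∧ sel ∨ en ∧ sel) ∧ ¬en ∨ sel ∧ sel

(¬((en ∨ en) ∧ (en ∨ ¬sel)) ∧ sel ∨ en ∧ sel) ∧ ¬en ∨ sel ∧ sel
= (¬(en ∨ en ∧ ¬sel) ∧ sel ∨ en ∧ sel) ∧ ¬en ∨ sel ∧ sel   — distribution
= (¬en ∧ sel ∨ en ∧ sel) ∧ ¬en ∨ sel ∧ sel   — absorption
= (¬en ∧ sel ∨ en ∧ sel) ∧ ¬en ∨ sel   — idempotence
= sel ∧ ¬en ∨ sel   — distribution
= sel   — absorption

sel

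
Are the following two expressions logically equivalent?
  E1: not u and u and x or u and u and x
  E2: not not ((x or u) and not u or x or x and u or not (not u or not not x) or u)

E1: not u and u and x or u and u and x
    = u and x   [distribution]
E2: not not ((x or u) and not u or x or x and u or not (not u or not not x) or u)
    = (x or u) and not u or x or x and u or not (not u or not not x) or u   [double negation]
    = (x or u) and not u or x or not (not u or not not x) or u   [absorption]
    = (x or u) and not u or x or u and not x or u   [De Morgan]
    = (x or u) and not u or x or u   [absorption]
    = x or u   [absorption]
These differ: at u=1, x=0, E1 = 0 but E2 = 1.

No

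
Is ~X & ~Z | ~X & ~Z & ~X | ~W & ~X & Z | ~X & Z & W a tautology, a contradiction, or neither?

neither

~X & ~Z | ~X & ~Z & ~X | ~W & ~X & Z | ~X & Z & W
= (~Z | ~Z & ~X) & ~X | ~W & ~X & Z | ~X & Z & W
= ~Z & ~X | ~W & ~X & Z | ~X & Z & W
= ~Z & ~X | ~X & Z
= ~X
This depends on X, so it is not a constant.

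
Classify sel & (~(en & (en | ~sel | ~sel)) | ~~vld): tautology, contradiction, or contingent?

sel & (~(en & (en | ~sel | ~sel)) | ~~vld)
= sel & (~(en & (en | ~sel)) | ~~vld)   (idempotence)
= sel & (~en | ~~vld)   (absorption)
= sel & (~en | vld)   (double negation)
This depends on en, sel, vld, so it is not a constant.

contingent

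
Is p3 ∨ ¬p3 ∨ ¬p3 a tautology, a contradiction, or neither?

tautology

p3 ∨ ¬p3 ∨ ¬p3
= p3 ∨ ¬p3   — idempotence
= True   — complement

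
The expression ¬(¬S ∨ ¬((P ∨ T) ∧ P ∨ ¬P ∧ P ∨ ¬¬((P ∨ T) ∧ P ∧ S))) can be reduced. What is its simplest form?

¬(¬S ∨ ¬((P ∨ T) ∧ P ∨ ¬P ∧ P ∨ ¬¬((P ∨ T) ∧ P ∧ S)))
= ¬(¬S ∨ ¬((P ∨ T) ∧ P ∨ ¬P ∧ P ∨ (P ∨ T) ∧ P ∧ S))
= S ∧ ((P ∨ T) ∧ P ∨ ¬P ∧ P ∨ (P ∨ T) ∧ P ∧ S)
= S ∧ ((P ∨ T) ∧ P ∨ (P ∨ T) ∧ P ∧ S)
= S ∧ (P ∨ T) ∧ P
= S ∧ P

S ∧ P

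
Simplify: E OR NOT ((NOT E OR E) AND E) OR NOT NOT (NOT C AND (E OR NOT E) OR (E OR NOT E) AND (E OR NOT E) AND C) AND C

E OR NOT ((NOT E OR E) AND E) OR NOT NOT (NOT C AND (E OR NOT E) OR (E OR NOT E) AND (E OR NOT E) AND C) AND C
= E OR NOT E OR NOT NOT (NOT C AND (E OR NOT E) OR (E OR NOT E) AND (E OR NOT E) AND C) AND C   — complement / identity
= E OR NOT E OR NOT NOT (NOT C AND (E OR NOT E) OR (E OR NOT E) AND C) AND C   — complement / identity
= E OR NOT E OR NOT NOT (E OR NOT E) AND C   — distribution
= E OR NOT E OR (E OR NOT E) AND C   — double negation
= E OR NOT E   — absorption
= TRUE   — complement

TRUE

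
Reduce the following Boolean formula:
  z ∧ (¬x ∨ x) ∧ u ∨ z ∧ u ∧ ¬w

z ∧ (¬x ∨ x) ∧ u ∨ z ∧ u ∧ ¬w
= z ∧ u ∨ z ∧ u ∧ ¬w   — complement / identity
= z ∧ u   — absorption

z ∧ u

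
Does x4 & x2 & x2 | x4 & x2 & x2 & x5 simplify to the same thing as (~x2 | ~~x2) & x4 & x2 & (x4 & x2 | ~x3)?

E1: x4 & x2 & x2 | x4 & x2 & x2 & x5
    = x4 & x2 & x2   [absorption]
    = x4 & x2   [idempotence]
E2: (~x2 | ~~x2) & x4 & x2 & (x4 & x2 | ~x3)
    = (~x2 | x2) & x4 & x2 & (x4 & x2 | ~x3)   [double negation]
    = x4 & x2 & (x4 & x2 | ~x3)   [complement / identity]
    = x4 & x2   [absorption]
Both reduce to x4 & x2, so they are equivalent.

Yes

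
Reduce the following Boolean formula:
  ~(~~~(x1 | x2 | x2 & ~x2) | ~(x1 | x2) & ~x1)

~(~~~(x1 | x2 | x2 & ~x2) | ~(x1 | x2) & ~x1)
= ~(~(x1 | x2 | x2 & ~x2) | ~(x1 | x2) & ~x1)   (double negation)
= ~(~(x1 | x2) | ~(x1 | x2) & ~x1)   (complement / identity)
= ~~(x1 | x2)   (absorption)
= x1 | x2   (double negation)

x1 | x2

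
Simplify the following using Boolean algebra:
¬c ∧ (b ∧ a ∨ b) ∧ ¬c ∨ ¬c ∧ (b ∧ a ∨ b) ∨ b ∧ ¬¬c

¬c ∧ (b ∧ a ∨ b) ∧ ¬c ∨ ¬c ∧ (b ∧ a ∨ b) ∨ b ∧ ¬¬c
= ¬c ∧ (b ∧ a ∨ b) ∧ ¬c ∨ ¬c ∧ (b ∧ a ∨ b) ∨ b ∧ c   — double negation
= ¬c ∧ (b ∧ a ∨ b) ∨ b ∧ c   — absorption
= ¬c ∧ b ∨ b ∧ c   — absorption
= b   — distribution

b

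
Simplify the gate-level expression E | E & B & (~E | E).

E | E & B & (~E | E)
= E | E & B   — complement / identity
= E   — absorption

E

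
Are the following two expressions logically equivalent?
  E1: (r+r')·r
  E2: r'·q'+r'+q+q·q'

No

E1: (r+r')·r
    = r
E2: r'·q'+r'+q+q·q'
    = r'+q+q·q'
    = r'+q
These differ: at q=0, r=0, E1 = 0 but E2 = 1.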